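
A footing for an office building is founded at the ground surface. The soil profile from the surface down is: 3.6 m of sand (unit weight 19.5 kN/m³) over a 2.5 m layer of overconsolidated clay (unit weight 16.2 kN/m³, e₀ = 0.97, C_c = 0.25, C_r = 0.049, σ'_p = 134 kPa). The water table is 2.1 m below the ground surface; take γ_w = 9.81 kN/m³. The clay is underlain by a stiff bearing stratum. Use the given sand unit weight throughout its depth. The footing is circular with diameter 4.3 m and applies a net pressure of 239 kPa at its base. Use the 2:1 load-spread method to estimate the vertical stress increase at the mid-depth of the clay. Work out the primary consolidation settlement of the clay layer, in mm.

Mid-depth of clay below the ground surface: z = 3.6 + 2.5/2 = 4.85 m.
Total vertical stress at mid-clay: σ_v = 19.5×3.6 + 16.2×1.25 = 90.45 kPa.
Pore pressure: u = 9.81×(4.85 − 2.1) = 26.978 kPa.
Initial effective stress: σ'_0 = σ_v − u = 90.45 − 26.978 = 63.472 kPa.
Stress increase at mid-clay by the 2:1 spreading method:
Δσ ≈ qD²/(D+z)² = 239×4.3²/(4.3+4.85)² = 52.783 kPa
Final effective stress: σ'_f = 63.472 + 52.783 = 116.25 kPa.
σ'_f = 116.25 ≤ σ'_p = 134 kPa, so the clay remains overconsolidated and only the recompression index applies:
S_c = C_r·H/(1+e₀)·log₁₀(σ'_f/σ'_0) = 0.049×2.5/1.97×log₁₀(116.25/63.472)
    = 0.062181 × 0.26281 = 0.01634 m

S_c ≈ 16.3 mm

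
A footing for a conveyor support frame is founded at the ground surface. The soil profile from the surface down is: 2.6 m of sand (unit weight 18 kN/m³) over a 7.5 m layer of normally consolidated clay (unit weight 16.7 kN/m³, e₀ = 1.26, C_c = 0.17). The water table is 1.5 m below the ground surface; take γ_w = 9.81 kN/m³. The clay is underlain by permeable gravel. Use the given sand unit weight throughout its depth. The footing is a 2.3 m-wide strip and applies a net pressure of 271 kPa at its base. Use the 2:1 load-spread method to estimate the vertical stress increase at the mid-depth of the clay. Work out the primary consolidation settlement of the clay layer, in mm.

Mid-depth of clay below the ground surface: z = 2.6 + 7.5/2 = 6.35 m.
Total vertical stress at mid-clay: σ_v = 18×2.6 + 16.7×3.75 = 109.43 kPa.
Pore pressure: u = 9.81×(6.35 − 1.5) = 47.578 kPa.
Initial effective stress: σ'_0 = σ_v − u = 109.43 − 47.578 = 61.852 kPa.
Stress increase at mid-clay by the 2:1 spreading method:
Δσ = qB/(B+z) = 271×2.3/(2.3+6.35) = 72.058 kPa
Final effective stress: σ'_f = σ'_0 + Δσ = 61.852 + 72.058 = 133.91 kPa.
Normally consolidated clay, so the full stress increment lies on the virgin compression line:
S_c = C_c·H/(1+e₀)·log₁₀(σ'_f/σ'_0) = 0.17×7.5/(1+1.26)×log₁₀(133.91/61.852)
    = 0.56416 × 0.33546 = 0.1893 m

S_c ≈ 189 mm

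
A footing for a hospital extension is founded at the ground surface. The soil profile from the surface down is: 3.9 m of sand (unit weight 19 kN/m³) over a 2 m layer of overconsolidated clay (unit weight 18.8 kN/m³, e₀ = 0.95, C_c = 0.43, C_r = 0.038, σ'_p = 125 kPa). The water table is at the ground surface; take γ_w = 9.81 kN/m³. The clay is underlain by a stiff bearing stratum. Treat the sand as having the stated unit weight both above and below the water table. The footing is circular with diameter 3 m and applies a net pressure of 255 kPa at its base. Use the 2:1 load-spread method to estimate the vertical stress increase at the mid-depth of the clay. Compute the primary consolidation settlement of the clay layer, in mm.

Mid-depth of clay below the ground surface: z = 3.9 + 2/2 = 4.9 m.
Total vertical stress at mid-clay: σ_v = 19×3.9 + 18.8×1 = 92.9 kPa.
Pore pressure: u = 9.81×(4.9 − 0) = 48.069 kPa.
Initial effective stress: σ'_0 = σ_v − u = 92.9 − 48.069 = 44.831 kPa.
Stress increase at mid-clay by the 2:1 spreading method:
Δσ ≈ qD²/(D+z)² = 255×3²/(3+4.9)² = 36.773 kPa
Final effective stress: σ'_f = 44.831 + 36.773 = 81.604 kPa.
σ'_f = 81.604 ≤ σ'_p = 125 kPa, so the clay remains overconsolidated and only the recompression index applies:
S_c = C_r·H/(1+e₀)·log₁₀(σ'_f/σ'_0) = 0.038×2/1.95×log₁₀(81.604/44.831)
    = 0.038973 × 0.26013 = 0.01014 m

S_c ≈ 10.1 mm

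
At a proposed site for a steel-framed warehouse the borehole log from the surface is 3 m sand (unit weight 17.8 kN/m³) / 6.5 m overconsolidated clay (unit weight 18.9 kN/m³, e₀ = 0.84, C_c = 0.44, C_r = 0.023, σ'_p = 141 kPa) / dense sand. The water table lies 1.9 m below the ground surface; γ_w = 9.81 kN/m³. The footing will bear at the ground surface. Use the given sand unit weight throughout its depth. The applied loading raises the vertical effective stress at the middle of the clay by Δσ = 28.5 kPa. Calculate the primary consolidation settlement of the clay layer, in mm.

S_c ≈ 11.7 mm

Mid-depth of clay below the ground surface: z = 3 + 6.5/2 = 6.25 m.
Total vertical stress at mid-clay: σ_v = 17.8×3 + 18.9×3.25 = 114.83 kPa.
Pore pressure: u = 9.81×(6.25 − 1.9) = 42.673 kPa.
Initial effective stress: σ'_0 = σ_v − u = 114.83 − 42.673 = 72.157 kPa.
Final effective stress: σ'_f = 72.157 + 28.5 = 100.66 kPa.
σ'_f = 100.66 ≤ σ'_p = 141 kPa, so the clay remains overconsolidated and only the recompression index applies:
S_c = C_r·H/(1+e₀)·log₁₀(σ'_f/σ'_0) = 0.023×6.5/1.84×log₁₀(100.66/72.157)
    = 0.08125 × 0.14458 = 0.01175 m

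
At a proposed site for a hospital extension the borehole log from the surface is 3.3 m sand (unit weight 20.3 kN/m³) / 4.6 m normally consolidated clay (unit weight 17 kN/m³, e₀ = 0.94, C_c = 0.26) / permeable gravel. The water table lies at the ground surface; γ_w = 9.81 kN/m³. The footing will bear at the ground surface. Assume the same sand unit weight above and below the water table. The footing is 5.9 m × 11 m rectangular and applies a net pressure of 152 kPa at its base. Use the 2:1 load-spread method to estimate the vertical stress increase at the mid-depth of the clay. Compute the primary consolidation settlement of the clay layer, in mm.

S_c ≈ 187 mm

Mid-depth of clay below the ground surface: z = 3.3 + 4.6/2 = 5.6 m.
Total vertical stress at mid-clay: σ_v = 20.3×3.3 + 17×2.3 = 106.09 kPa.
Pore pressure: u = 9.81×(5.6 − 0) = 54.936 kPa.
Initial effective stress: σ'_0 = σ_v − u = 106.09 − 54.936 = 51.154 kPa.
Stress increase at mid-clay by the 2:1 spreading method:
Δσ = qBL/((B+z)(L+z)) = 152×5.9×11/((5.9+5.6)(11+5.6)) = 51.675 kPa
Final effective stress: σ'_f = σ'_0 + Δσ = 51.154 + 51.675 = 102.83 kPa.
Normally consolidated clay, so the full stress increment lies on the virgin compression line:
S_c = C_c·H/(1+e₀)·log₁₀(σ'_f/σ'_0) = 0.26×4.6/(1+0.94)×log₁₀(102.83/51.154)
    = 0.61649 × 0.30324 = 0.1869 m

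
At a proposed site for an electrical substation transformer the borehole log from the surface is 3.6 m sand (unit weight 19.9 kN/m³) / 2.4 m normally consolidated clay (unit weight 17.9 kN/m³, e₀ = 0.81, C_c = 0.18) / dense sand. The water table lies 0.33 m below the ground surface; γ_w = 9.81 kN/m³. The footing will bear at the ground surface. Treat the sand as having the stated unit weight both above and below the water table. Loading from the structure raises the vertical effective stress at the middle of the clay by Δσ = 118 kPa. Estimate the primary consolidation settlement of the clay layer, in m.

S_c ≈ 0.127 m

Mid-depth of clay below the ground surface: z = 3.6 + 2.4/2 = 4.8 m.
Total vertical stress at mid-clay: σ_v = 19.9×3.6 + 17.9×1.2 = 93.12 kPa.
Pore pressure: u = 9.81×(4.8 − 0.33) = 43.851 kPa.
Initial effective stress: σ'_0 = σ_v − u = 93.12 − 43.851 = 49.269 kPa.
Final effective stress: σ'_f = σ'_0 + Δσ = 49.269 + 118 = 167.27 kPa.
Normally consolidated clay, so the full stress increment lies on the virgin compression line:
S_c = C_c·H/(1+e₀)·log₁₀(σ'_f/σ'_0) = 0.18×2.4/(1+0.81)×log₁₀(167.27/49.269)
    = 0.23867 × 0.53084 = 0.1267 m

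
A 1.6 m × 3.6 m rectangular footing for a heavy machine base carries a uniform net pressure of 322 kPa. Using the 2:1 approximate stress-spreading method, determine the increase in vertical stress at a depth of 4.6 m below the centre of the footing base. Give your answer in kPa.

Δσ_z ≈ 36.5 kPa

By the 2:1 method the load spreads at 1 horizontal : 2 vertical, so at depth z the loaded area has grown by z in each plan dimension:
Δσ = qBL/((B+z)(L+z)) = 322×1.6×3.6/((1.6+4.6)(3.6+4.6)) = 36.482 kPa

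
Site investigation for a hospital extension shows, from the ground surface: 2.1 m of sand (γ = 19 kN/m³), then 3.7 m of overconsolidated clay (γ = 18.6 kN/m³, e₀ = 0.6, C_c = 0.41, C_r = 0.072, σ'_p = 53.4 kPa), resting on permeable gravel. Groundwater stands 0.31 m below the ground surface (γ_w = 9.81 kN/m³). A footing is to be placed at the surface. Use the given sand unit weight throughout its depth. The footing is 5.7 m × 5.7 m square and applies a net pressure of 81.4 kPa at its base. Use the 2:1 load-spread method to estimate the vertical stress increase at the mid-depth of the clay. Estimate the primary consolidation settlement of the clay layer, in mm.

Mid-depth of clay below the ground surface: z = 2.1 + 3.7/2 = 3.95 m.
Total vertical stress at mid-clay: σ_v = 19×2.1 + 18.6×1.85 = 74.31 kPa.
Pore pressure: u = 9.81×(3.95 − 0.31) = 35.708 kPa.
Initial effective stress: σ'_0 = σ_v − u = 74.31 − 35.708 = 38.602 kPa.
Stress increase at mid-clay by the 2:1 spreading method:
Δσ = qBL/((B+z)(L+z)) = 81.4×5.7×5.7/((5.7+3.95)(5.7+3.95)) = 28.4 kPa
Final effective stress: σ'_f = 38.602 + 28.4 = 67.002 kPa.
σ'_f = 67.002 > σ'_p = 53.4 kPa, so the stress path crosses the preconsolidation pressure — recompression up to σ'_p, then virgin compression beyond:
S_c = H/(1+e₀)·[C_r·log₁₀(σ'_p/σ'_0) + C_c·log₁₀(σ'_f/σ'_p)]
    = 3.7/1.6 × [0.072×log₁₀(53.4/38.602) + 0.41×log₁₀(67.002/53.4)]
    = 2.3125 × [0.010147 + 0.040404] = 0.1169 m

S_c ≈ 117 mm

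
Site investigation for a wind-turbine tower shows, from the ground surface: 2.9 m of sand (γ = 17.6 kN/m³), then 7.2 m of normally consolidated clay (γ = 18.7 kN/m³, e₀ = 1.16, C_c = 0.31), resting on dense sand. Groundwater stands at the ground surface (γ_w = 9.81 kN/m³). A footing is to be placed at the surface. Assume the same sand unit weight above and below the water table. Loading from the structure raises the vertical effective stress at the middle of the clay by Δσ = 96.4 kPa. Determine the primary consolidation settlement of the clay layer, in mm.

Mid-depth of clay below the ground surface: z = 2.9 + 7.2/2 = 6.5 m.
Total vertical stress at mid-clay: σ_v = 17.6×2.9 + 18.7×3.6 = 118.36 kPa.
Pore pressure: u = 9.81×(6.5 − 0) = 63.765 kPa.
Initial effective stress: σ'_0 = σ_v − u = 118.36 − 63.765 = 54.595 kPa.
Final effective stress: σ'_f = σ'_0 + Δσ = 54.595 + 96.4 = 151 kPa.
Normally consolidated clay, so the full stress increment lies on the virgin compression line:
S_c = C_c·H/(1+e₀)·log₁₀(σ'_f/σ'_0) = 0.31×7.2/(1+1.16)×log₁₀(151/54.595)
    = 1.0333 × 0.44182 = 0.4565 m

S_c ≈ 457 mm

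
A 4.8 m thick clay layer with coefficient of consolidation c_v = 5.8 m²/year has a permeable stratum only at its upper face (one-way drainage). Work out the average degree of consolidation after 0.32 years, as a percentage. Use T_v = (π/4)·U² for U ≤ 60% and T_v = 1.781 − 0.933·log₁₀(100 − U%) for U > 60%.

U ≈ 32 %

Drainage path length: H_d = H = 4.8 m (single drainage).
T_v = c_v·t/H_d² = 5.8×0.32/4.8² = 0.080556.
T_v = 0.080556 corresponds to the U ≤ 60% branch:
U = √(4T_v/π) = 0.3203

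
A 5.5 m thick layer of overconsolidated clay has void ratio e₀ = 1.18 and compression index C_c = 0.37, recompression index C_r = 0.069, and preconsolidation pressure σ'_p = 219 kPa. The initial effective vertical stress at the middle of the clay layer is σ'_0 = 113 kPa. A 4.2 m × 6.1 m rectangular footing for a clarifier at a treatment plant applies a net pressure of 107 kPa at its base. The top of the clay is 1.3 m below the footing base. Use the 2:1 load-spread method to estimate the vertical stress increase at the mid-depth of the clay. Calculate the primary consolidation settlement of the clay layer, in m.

S_c ≈ 0.0192 m

Mid-depth of clay below the footing base: z = 1.3 + 5.5/2 = 4.05 m.
Stress increase at mid-clay by the 2:1 spreading method:
Δσ = qBL/((B+z)(L+z)) = 107×4.2×6.1/((4.2+4.05)(6.1+4.05)) = 32.737 kPa
Final effective stress: σ'_f = 113 + 32.737 = 145.74 kPa.
σ'_f = 145.74 ≤ σ'_p = 219 kPa, so the clay remains overconsolidated and only the recompression index applies:
S_c = C_r·H/(1+e₀)·log₁₀(σ'_f/σ'_0) = 0.069×5.5/2.18×log₁₀(145.74/113)
    = 0.17408 × 0.1105 = 0.01924 m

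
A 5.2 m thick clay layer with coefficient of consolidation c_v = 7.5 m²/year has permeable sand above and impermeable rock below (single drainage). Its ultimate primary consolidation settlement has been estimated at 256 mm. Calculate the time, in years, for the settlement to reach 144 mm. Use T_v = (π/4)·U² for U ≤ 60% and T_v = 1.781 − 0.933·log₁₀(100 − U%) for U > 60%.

t ≈ 0.896 years

Drainage path length: H_d = H = 5.2 m (single drainage).
U = S(t)/S_ult = 144/256 = 0.5625.
U ≤ 60%: T_v = (π/4)·U² = (π/4)×0.5625² = 0.2485.
t = T_v·H_d²/c_v = 0.2485×5.2²/7.5 = 0.8959 years.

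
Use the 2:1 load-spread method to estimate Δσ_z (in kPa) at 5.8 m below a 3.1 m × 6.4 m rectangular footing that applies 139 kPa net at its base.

By the 2:1 method the load spreads at 1 horizontal : 2 vertical, so at depth z the loaded area has grown by z in each plan dimension:
Δσ = qBL/((B+z)(L+z)) = 139×3.1×6.4/((3.1+5.8)(6.4+5.8)) = 25.398 kPa

Δσ_z ≈ 25.4 kPa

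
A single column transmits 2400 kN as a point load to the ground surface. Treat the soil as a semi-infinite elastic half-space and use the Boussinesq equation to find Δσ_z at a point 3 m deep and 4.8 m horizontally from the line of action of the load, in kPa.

Δσ_z ≈ 5.32 kPa

Boussinesq vertical stress below a point load on an elastic half-space:
Δσ_z = 3P/(2πz²) · [1 + (r/z)²]^(−5/2)
r/z = 4.8/3 = 1.6; [1+(r/z)²]^(−5/2) = 0.041819.
Δσ_z = 3×2400/(2π×3²) × 0.041819 = 127.32 × 0.041819 = 5.324 kPa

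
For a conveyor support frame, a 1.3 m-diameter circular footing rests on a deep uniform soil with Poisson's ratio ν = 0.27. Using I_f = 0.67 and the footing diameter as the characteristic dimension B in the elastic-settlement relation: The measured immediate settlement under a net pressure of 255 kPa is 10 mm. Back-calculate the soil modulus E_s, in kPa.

E_s ≈ 20600 kPa

S_e = q·B·(1−ν²)/E_s · I_f  ⇒  E_s = q·B·(1−ν²)·I_f / S_e.
E_s = 255 × 1.3 × 0.9271 × 0.67 / 0.01 = 20590 kPa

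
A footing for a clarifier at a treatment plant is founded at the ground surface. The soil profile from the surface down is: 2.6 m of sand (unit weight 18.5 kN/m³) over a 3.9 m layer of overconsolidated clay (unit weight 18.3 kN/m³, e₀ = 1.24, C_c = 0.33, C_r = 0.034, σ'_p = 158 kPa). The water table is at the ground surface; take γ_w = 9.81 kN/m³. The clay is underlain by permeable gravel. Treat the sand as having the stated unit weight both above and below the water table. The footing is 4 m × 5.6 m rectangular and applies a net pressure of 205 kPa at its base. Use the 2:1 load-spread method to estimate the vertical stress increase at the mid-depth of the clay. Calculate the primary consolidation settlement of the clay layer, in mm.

S_c ≈ 22 mm

Mid-depth of clay below the ground surface: z = 2.6 + 3.9/2 = 4.55 m.
Total vertical stress at mid-clay: σ_v = 18.5×2.6 + 18.3×1.95 = 83.785 kPa.
Pore pressure: u = 9.81×(4.55 − 0) = 44.636 kPa.
Initial effective stress: σ'_0 = σ_v − u = 83.785 − 44.636 = 39.149 kPa.
Stress increase at mid-clay by the 2:1 spreading method:
Δσ = qBL/((B+z)(L+z)) = 205×4×5.6/((4+4.55)(5.6+4.55)) = 52.914 kPa
Final effective stress: σ'_f = 39.149 + 52.914 = 92.063 kPa.
σ'_f = 92.063 ≤ σ'_p = 158 kPa, so the clay remains overconsolidated and only the recompression index applies:
S_c = C_r·H/(1+e₀)·log₁₀(σ'_f/σ'_0) = 0.034×3.9/2.24×log₁₀(92.063/39.149)
    = 0.059197 × 0.37136 = 0.02198 m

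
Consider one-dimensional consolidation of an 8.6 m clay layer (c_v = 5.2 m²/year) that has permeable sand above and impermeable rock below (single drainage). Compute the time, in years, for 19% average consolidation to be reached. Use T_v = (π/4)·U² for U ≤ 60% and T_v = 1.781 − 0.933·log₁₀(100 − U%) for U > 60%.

t ≈ 0.403 years

Drainage path length: H_d = H = 8.6 m (single drainage).
U ≤ 60%: T_v = (π/4)·U² = (π/4)×0.19² = 0.028353.
t = T_v·H_d²/c_v = 0.028353×8.6²/5.2 = 0.4033 years.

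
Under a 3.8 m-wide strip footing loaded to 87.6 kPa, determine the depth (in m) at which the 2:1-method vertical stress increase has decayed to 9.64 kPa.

z ≈ 30.7 m

2:1 spreading — at depth z the loaded area has grown by z in each plan dimension:
qB/(B+z) = Δσ_z ⇒ z = qB/Δσ_z − B = 87.6×3.8/9.64 − 3.8 = 30.73 m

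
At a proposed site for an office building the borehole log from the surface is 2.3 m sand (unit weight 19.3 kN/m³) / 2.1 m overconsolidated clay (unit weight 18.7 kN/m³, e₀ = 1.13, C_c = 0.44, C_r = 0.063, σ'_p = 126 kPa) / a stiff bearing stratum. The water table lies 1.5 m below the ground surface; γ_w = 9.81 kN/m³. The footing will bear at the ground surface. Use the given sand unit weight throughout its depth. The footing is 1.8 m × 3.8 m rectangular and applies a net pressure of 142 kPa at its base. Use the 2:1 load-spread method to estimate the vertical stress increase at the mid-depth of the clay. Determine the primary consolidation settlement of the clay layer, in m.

S_c ≈ 0.0123 m

Mid-depth of clay below the ground surface: z = 2.3 + 2.1/2 = 3.35 m.
Total vertical stress at mid-clay: σ_v = 19.3×2.3 + 18.7×1.05 = 64.025 kPa.
Pore pressure: u = 9.81×(3.35 − 1.5) = 18.149 kPa.
Initial effective stress: σ'_0 = σ_v − u = 64.025 − 18.149 = 45.876 kPa.
Stress increase at mid-clay by the 2:1 spreading method:
Δσ = qBL/((B+z)(L+z)) = 142×1.8×3.8/((1.8+3.35)(3.8+3.35)) = 26.377 kPa
Final effective stress: σ'_f = 45.876 + 26.377 = 72.253 kPa.
σ'_f = 72.253 ≤ σ'_p = 126 kPa, so the clay remains overconsolidated and only the recompression index applies:
S_c = C_r·H/(1+e₀)·log₁₀(σ'_f/σ'_0) = 0.063×2.1/2.13×log₁₀(72.253/45.876)
    = 0.062113 × 0.19727 = 0.01225 m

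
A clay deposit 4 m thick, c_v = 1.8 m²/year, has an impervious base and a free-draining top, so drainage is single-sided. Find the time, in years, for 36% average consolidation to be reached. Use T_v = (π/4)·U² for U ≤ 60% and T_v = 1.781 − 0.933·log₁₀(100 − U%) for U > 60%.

t ≈ 0.905 years

Drainage path length: H_d = H = 4 m (single drainage).
U ≤ 60%: T_v = (π/4)·U² = (π/4)×0.36² = 0.10179.
t = T_v·H_d²/c_v = 0.10179×4²/1.8 = 0.9048 years.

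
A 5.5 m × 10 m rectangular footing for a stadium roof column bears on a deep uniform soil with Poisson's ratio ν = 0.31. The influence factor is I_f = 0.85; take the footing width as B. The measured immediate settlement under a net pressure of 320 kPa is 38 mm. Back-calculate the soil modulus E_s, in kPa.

S_e = q·B·(1−ν²)/E_s · I_f  ⇒  E_s = q·B·(1−ν²)·I_f / S_e.
E_s = 320 × 5.5 × 0.9039 × 0.85 / 0.038 = 35590 kPa

E_s ≈ 35600 kPa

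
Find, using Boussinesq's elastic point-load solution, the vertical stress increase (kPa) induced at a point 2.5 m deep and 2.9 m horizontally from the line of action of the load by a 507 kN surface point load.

Δσ_z ≈ 4.6 kPa

Boussinesq vertical stress below a point load on an elastic half-space:
Δσ_z = 3P/(2πz²) · [1 + (r/z)²]^(−5/2)
r/z = 2.9/2.5 = 1.16; [1+(r/z)²]^(−5/2) = 0.11868.
Δσ_z = 3×507/(2π×2.5²) × 0.11868 = 38.732 × 0.11868 = 4.597 kPa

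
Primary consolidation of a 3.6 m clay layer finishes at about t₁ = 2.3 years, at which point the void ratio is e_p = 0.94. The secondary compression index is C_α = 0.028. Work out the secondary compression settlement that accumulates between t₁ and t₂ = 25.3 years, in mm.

S_s ≈ 54.1 mm

Secondary compression: S_s = C_α·H/(1+e_p)·log₁₀(t₂/t₁)
S_s = 0.028×3.6/(1+0.94)×log₁₀(25.3/2.3)
    = 0.05196 × 1.041 = 0.05411 m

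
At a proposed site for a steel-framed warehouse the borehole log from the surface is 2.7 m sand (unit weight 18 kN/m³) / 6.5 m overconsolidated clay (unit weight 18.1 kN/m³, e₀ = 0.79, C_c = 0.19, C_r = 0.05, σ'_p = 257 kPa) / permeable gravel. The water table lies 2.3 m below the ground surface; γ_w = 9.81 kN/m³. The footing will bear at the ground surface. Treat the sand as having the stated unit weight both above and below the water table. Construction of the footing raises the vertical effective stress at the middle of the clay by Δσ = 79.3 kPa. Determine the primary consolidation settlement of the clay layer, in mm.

S_c ≈ 58.8 mm

Mid-depth of clay below the ground surface: z = 2.7 + 6.5/2 = 5.95 m.
Total vertical stress at mid-clay: σ_v = 18×2.7 + 18.1×3.25 = 107.43 kPa.
Pore pressure: u = 9.81×(5.95 − 2.3) = 35.806 kPa.
Initial effective stress: σ'_0 = σ_v − u = 107.43 − 35.806 = 71.624 kPa.
Final effective stress: σ'_f = 71.624 + 79.3 = 150.92 kPa.
σ'_f = 150.92 ≤ σ'_p = 257 kPa, so the clay remains overconsolidated and only the recompression index applies:
S_c = C_r·H/(1+e₀)·log₁₀(σ'_f/σ'_0) = 0.05×6.5/1.79×log₁₀(150.92/71.624)
    = 0.18157 × 0.32369 = 0.05877 m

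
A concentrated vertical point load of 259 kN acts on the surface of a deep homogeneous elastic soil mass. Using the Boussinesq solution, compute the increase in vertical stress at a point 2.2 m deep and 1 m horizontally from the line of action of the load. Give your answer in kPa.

Boussinesq vertical stress below a point load on an elastic half-space:
Δσ_z = 3P/(2πz²) · [1 + (r/z)²]^(−5/2)
r/z = 1/2.2 = 0.45455; [1+(r/z)²]^(−5/2) = 0.62529.
Δσ_z = 3×259/(2π×2.2²) × 0.62529 = 25.55 × 0.62529 = 15.98 kPa

Δσ_z ≈ 16 kPa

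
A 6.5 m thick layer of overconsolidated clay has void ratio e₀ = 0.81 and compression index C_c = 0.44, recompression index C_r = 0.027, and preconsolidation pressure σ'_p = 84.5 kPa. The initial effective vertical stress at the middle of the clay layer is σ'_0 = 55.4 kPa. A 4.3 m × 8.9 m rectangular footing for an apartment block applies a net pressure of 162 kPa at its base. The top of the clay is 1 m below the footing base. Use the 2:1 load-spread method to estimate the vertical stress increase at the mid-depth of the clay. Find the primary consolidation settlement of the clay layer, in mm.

S_c ≈ 202 mm

Mid-depth of clay below the footing base: z = 1 + 6.5/2 = 4.25 m.
Stress increase at mid-clay by the 2:1 spreading method:
Δσ = qBL/((B+z)(L+z)) = 162×4.3×8.9/((4.3+4.25)(8.9+4.25)) = 55.142 kPa
Final effective stress: σ'_f = 55.4 + 55.142 = 110.54 kPa.
σ'_f = 110.54 > σ'_p = 84.5 kPa, so the stress path crosses the preconsolidation pressure — recompression up to σ'_p, then virgin compression beyond:
S_c = H/(1+e₀)·[C_r·log₁₀(σ'_p/σ'_0) + C_c·log₁₀(σ'_f/σ'_p)]
    = 6.5/1.81 × [0.027×log₁₀(84.5/55.4) + 0.44×log₁₀(110.54/84.5)]
    = 3.5912 × [0.0049504 + 0.051332] = 0.2021 m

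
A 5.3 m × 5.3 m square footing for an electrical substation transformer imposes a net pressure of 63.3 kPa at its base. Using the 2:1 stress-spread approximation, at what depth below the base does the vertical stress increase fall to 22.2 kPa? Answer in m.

z ≈ 3.65 m

2:1 spreading — at depth z the loaded area has grown by z in each plan dimension:
qB²/(B+z)² = Δσ_z ⇒ z = B(√(q/Δσ_z) − 1) = 5.3×(√(63.3/22.2) − 1) = 3.65 m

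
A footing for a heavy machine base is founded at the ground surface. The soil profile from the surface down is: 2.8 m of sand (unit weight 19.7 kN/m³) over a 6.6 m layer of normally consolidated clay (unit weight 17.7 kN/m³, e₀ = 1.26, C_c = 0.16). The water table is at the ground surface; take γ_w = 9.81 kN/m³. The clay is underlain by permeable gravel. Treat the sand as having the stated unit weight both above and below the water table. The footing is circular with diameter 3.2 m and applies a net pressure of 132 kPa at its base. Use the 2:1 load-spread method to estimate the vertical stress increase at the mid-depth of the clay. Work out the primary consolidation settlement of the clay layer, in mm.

S_c ≈ 51.8 mm

Mid-depth of clay below the ground surface: z = 2.8 + 6.6/2 = 6.1 m.
Total vertical stress at mid-clay: σ_v = 19.7×2.8 + 17.7×3.3 = 113.57 kPa.
Pore pressure: u = 9.81×(6.1 − 0) = 59.841 kPa.
Initial effective stress: σ'_0 = σ_v − u = 113.57 − 59.841 = 53.729 kPa.
Stress increase at mid-clay by the 2:1 spreading method:
Δσ ≈ qD²/(D+z)² = 132×3.2²/(3.2+6.1)² = 15.628 kPa
Final effective stress: σ'_f = σ'_0 + Δσ = 53.729 + 15.628 = 69.357 kPa.
Normally consolidated clay, so the full stress increment lies on the virgin compression line:
S_c = C_c·H/(1+e₀)·log₁₀(σ'_f/σ'_0) = 0.16×6.6/(1+1.26)×log₁₀(69.357/53.729)
    = 0.46726 × 0.11088 = 0.05181 m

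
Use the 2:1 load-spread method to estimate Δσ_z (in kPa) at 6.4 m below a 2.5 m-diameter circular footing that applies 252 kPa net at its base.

By the 2:1 method the load spreads at 1 horizontal : 2 vertical, so at depth z the loaded area has grown by z in each plan dimension:
Δσ ≈ qD²/(D+z)² = 252×2.5²/(2.5+6.4)² = 19.884 kPa

Δσ_z ≈ 19.9 kPa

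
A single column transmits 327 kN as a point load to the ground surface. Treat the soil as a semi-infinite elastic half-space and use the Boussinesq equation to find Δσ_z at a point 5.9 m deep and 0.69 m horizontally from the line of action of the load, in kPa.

Δσ_z ≈ 4.34 kPa

Boussinesq vertical stress below a point load on an elastic half-space:
Δσ_z = 3P/(2πz²) · [1 + (r/z)²]^(−5/2)
r/z = 0.69/5.9 = 0.11695; [1+(r/z)²]^(−5/2) = 0.96661.
Δσ_z = 3×327/(2π×5.9²) × 0.96661 = 4.4852 × 0.96661 = 4.335 kPa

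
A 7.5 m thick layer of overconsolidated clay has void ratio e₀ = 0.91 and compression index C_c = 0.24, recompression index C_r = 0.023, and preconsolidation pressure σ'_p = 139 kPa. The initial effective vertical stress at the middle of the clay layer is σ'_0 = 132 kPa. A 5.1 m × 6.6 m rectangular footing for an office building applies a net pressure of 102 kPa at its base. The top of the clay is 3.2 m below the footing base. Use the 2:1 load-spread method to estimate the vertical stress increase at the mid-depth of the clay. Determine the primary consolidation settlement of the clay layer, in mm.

Mid-depth of clay below the footing base: z = 3.2 + 7.5/2 = 6.95 m.
Stress increase at mid-clay by the 2:1 spreading method:
Δσ = qBL/((B+z)(L+z)) = 102×5.1×6.6/((5.1+6.95)(6.6+6.95)) = 21.028 kPa
Final effective stress: σ'_f = 132 + 21.028 = 153.03 kPa.
σ'_f = 153.03 > σ'_p = 139 kPa, so the stress path crosses the preconsolidation pressure — recompression up to σ'_p, then virgin compression beyond:
S_c = H/(1+e₀)·[C_r·log₁₀(σ'_p/σ'_0) + C_c·log₁₀(σ'_f/σ'_p)]
    = 7.5/1.91 × [0.023×log₁₀(139/132) + 0.24×log₁₀(153.03/139)]
    = 3.9267 × [0.00051614 + 0.010023] = 0.04138 m

S_c ≈ 41.4 mm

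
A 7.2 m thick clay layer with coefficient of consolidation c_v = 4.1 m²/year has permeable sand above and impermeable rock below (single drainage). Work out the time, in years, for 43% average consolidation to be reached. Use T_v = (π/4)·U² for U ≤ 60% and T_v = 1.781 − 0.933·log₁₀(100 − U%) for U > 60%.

Drainage path length: H_d = H = 7.2 m (single drainage).
U ≤ 60%: T_v = (π/4)·U² = (π/4)×0.43² = 0.14522.
t = T_v·H_d²/c_v = 0.14522×7.2²/4.1 = 1.836 years.

t ≈ 1.84 years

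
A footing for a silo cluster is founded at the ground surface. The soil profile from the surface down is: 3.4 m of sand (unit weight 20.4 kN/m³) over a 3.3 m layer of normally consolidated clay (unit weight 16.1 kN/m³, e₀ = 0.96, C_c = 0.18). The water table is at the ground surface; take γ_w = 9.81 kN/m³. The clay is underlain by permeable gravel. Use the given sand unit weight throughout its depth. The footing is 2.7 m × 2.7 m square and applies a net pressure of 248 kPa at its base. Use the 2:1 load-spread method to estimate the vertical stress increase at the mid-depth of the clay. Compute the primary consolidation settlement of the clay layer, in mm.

S_c ≈ 65.8 mm

Mid-depth of clay below the ground surface: z = 3.4 + 3.3/2 = 5.05 m.
Total vertical stress at mid-clay: σ_v = 20.4×3.4 + 16.1×1.65 = 95.925 kPa.
Pore pressure: u = 9.81×(5.05 − 0) = 49.541 kPa.
Initial effective stress: σ'_0 = σ_v − u = 95.925 − 49.541 = 46.384 kPa.
Stress increase at mid-clay by the 2:1 spreading method:
Δσ = qBL/((B+z)(L+z)) = 248×2.7×2.7/((2.7+5.05)(2.7+5.05)) = 30.101 kPa
Final effective stress: σ'_f = σ'_0 + Δσ = 46.384 + 30.101 = 76.485 kPa.
Normally consolidated clay, so the full stress increment lies on the virgin compression line:
S_c = C_c·H/(1+e₀)·log₁₀(σ'_f/σ'_0) = 0.18×3.3/(1+0.96)×log₁₀(76.485/46.384)
    = 0.30306 × 0.21721 = 0.06583 m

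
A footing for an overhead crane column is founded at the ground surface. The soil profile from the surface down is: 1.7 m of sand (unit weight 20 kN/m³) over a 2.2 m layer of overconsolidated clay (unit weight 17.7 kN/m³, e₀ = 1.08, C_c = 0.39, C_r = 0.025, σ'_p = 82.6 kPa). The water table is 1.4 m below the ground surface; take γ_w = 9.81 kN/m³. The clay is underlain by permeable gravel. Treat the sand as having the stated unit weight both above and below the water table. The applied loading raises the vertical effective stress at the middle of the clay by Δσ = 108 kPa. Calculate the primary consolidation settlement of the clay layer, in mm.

Mid-depth of clay below the ground surface: z = 1.7 + 2.2/2 = 2.8 m.
Total vertical stress at mid-clay: σ_v = 20×1.7 + 17.7×1.1 = 53.47 kPa.
Pore pressure: u = 9.81×(2.8 − 1.4) = 13.734 kPa.
Initial effective stress: σ'_0 = σ_v − u = 53.47 − 13.734 = 39.736 kPa.
Final effective stress: σ'_f = 39.736 + 108 = 147.74 kPa.
σ'_f = 147.74 > σ'_p = 82.6 kPa, so the stress path crosses the preconsolidation pressure — recompression up to σ'_p, then virgin compression beyond:
S_c = H/(1+e₀)·[C_r·log₁₀(σ'_p/σ'_0) + C_c·log₁₀(σ'_f/σ'_p)]
    = 2.2/2.08 × [0.025×log₁₀(82.6/39.736) + 0.39×log₁₀(147.74/82.6)]
    = 1.0577 × [0.0079449 + 0.098482] = 0.1126 m

S_c ≈ 113 mm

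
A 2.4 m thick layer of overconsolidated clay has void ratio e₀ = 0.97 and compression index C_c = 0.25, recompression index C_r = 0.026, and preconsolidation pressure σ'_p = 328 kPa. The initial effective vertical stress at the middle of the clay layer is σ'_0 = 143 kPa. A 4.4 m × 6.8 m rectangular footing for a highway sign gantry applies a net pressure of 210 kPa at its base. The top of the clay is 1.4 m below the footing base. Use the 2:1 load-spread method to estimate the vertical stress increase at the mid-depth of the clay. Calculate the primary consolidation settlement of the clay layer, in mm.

Mid-depth of clay below the footing base: z = 1.4 + 2.4/2 = 2.6 m.
Stress increase at mid-clay by the 2:1 spreading method:
Δσ = qBL/((B+z)(L+z)) = 210×4.4×6.8/((4.4+2.6)(6.8+2.6)) = 95.489 kPa
Final effective stress: σ'_f = 143 + 95.489 = 238.49 kPa.
σ'_f = 238.49 ≤ σ'_p = 328 kPa, so the clay remains overconsolidated and only the recompression index applies:
S_c = C_r·H/(1+e₀)·log₁₀(σ'_f/σ'_0) = 0.026×2.4/1.97×log₁₀(238.49/143)
    = 0.031676 × 0.22213 = 0.007036 m

S_c ≈ 7.04 mm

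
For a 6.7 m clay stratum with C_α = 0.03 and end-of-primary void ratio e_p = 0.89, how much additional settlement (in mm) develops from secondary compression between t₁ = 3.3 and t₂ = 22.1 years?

S_s ≈ 87.8 mm

Secondary compression: S_s = C_α·H/(1+e_p)·log₁₀(t₂/t₁)
S_s = 0.03×6.7/(1+0.89)×log₁₀(22.1/3.3)
    = 0.1063 × 0.8259 = 0.08783 m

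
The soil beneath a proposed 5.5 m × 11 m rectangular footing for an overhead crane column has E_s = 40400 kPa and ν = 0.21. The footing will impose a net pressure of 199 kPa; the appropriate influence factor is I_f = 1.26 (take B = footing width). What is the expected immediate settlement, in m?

S_e ≈ 0.0326 m

Immediate (elastic) settlement: S_e = q·B·(1−ν²)/E_s · I_f.
S_e = 199 × 5.5 × (1 − 0.21²) / 40400 × 1.26
    = 199 × 5.5 × 0.9559 / 40400 × 1.26
    = 0.03263 m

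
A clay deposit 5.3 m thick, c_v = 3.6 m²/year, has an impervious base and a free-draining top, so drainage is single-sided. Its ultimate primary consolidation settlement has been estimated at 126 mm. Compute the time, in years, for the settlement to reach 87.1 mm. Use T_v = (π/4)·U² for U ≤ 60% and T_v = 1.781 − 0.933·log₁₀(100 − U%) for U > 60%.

t ≈ 3.05 years

Drainage path length: H_d = H = 5.3 m (single drainage).
U = S(t)/S_ult = 87.1/126 = 0.6913.
U > 60%: T_v = 1.781 − 0.933·log₁₀(100 − 69.127) = 0.39122.
t = T_v·H_d²/c_v = 0.39122×5.3²/3.6 = 3.053 years.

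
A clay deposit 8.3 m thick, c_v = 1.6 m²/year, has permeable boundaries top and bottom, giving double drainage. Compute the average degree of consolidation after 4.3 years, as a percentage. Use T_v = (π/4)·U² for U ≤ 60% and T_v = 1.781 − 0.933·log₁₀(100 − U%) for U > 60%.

Drainage path length: H_d = H/2 = 4.15 m (double drainage).
T_v = c_v·t/H_d² = 1.6×4.3/4.15² = 0.39948.
T_v = 0.39948 corresponds to the U > 60% branch:
U = 1 − 10^((1.781 − T_v)/0.933)/100 = 0.6975

U ≈ 69.7 %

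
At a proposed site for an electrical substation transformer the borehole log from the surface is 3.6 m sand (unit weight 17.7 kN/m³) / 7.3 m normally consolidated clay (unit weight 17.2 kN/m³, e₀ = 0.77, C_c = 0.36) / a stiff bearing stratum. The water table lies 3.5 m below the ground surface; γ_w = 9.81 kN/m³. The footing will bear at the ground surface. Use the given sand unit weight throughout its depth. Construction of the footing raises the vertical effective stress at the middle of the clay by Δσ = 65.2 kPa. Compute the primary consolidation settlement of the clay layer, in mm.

Mid-depth of clay below the ground surface: z = 3.6 + 7.3/2 = 7.25 m.
Total vertical stress at mid-clay: σ_v = 17.7×3.6 + 17.2×3.65 = 126.5 kPa.
Pore pressure: u = 9.81×(7.25 − 3.5) = 36.788 kPa.
Initial effective stress: σ'_0 = σ_v − u = 126.5 − 36.788 = 89.712 kPa.
Final effective stress: σ'_f = σ'_0 + Δσ = 89.712 + 65.2 = 154.91 kPa.
Normally consolidated clay, so the full stress increment lies on the virgin compression line:
S_c = C_c·H/(1+e₀)·log₁₀(σ'_f/σ'_0) = 0.36×7.3/(1+0.77)×log₁₀(154.91/89.712)
    = 1.4847 × 0.23723 = 0.3522 m

S_c ≈ 352 mm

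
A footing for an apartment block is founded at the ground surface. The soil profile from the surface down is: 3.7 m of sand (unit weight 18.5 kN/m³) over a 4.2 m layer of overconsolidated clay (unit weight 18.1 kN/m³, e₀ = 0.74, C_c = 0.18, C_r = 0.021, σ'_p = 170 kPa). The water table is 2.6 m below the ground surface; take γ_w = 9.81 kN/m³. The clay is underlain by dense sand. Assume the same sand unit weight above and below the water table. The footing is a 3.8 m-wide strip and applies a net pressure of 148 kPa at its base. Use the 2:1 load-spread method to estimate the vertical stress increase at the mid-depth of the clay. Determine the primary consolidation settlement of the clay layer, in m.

S_c ≈ 0.0127 m

Mid-depth of clay below the ground surface: z = 3.7 + 4.2/2 = 5.8 m.
Total vertical stress at mid-clay: σ_v = 18.5×3.7 + 18.1×2.1 = 106.46 kPa.
Pore pressure: u = 9.81×(5.8 − 2.6) = 31.392 kPa.
Initial effective stress: σ'_0 = σ_v − u = 106.46 − 31.392 = 75.068 kPa.
Stress increase at mid-clay by the 2:1 spreading method:
Δσ = qB/(B+z) = 148×3.8/(3.8+5.8) = 58.583 kPa
Final effective stress: σ'_f = 75.068 + 58.583 = 133.65 kPa.
σ'_f = 133.65 ≤ σ'_p = 170 kPa, so the clay remains overconsolidated and only the recompression index applies:
S_c = C_r·H/(1+e₀)·log₁₀(σ'_f/σ'_0) = 0.021×4.2/1.74×log₁₀(133.65/75.068)
    = 0.05069 × 0.25051 = 0.0127 m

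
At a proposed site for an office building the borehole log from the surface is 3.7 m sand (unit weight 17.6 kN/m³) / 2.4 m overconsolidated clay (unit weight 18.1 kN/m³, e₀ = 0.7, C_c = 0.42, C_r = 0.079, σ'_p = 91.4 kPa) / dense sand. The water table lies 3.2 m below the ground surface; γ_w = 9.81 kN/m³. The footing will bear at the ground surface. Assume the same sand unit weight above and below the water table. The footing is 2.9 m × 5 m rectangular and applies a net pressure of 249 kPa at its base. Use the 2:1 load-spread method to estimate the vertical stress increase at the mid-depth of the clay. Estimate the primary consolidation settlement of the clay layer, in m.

S_c ≈ 0.0762 m

Mid-depth of clay below the ground surface: z = 3.7 + 2.4/2 = 4.9 m.
Total vertical stress at mid-clay: σ_v = 17.6×3.7 + 18.1×1.2 = 86.84 kPa.
Pore pressure: u = 9.81×(4.9 − 3.2) = 16.677 kPa.
Initial effective stress: σ'_0 = σ_v − u = 86.84 − 16.677 = 70.163 kPa.
Stress increase at mid-clay by the 2:1 spreading method:
Δσ = qBL/((B+z)(L+z)) = 249×2.9×5/((2.9+4.9)(5+4.9)) = 46.756 kPa
Final effective stress: σ'_f = 70.163 + 46.756 = 116.92 kPa.
σ'_f = 116.92 > σ'_p = 91.4 kPa, so the stress path crosses the preconsolidation pressure — recompression up to σ'_p, then virgin compression beyond:
S_c = H/(1+e₀)·[C_r·log₁₀(σ'_p/σ'_0) + C_c·log₁₀(σ'_f/σ'_p)]
    = 2.4/1.7 × [0.079×log₁₀(91.4/70.163) + 0.42×log₁₀(116.92/91.4)]
    = 1.4118 × [0.0090722 + 0.044916] = 0.07622 m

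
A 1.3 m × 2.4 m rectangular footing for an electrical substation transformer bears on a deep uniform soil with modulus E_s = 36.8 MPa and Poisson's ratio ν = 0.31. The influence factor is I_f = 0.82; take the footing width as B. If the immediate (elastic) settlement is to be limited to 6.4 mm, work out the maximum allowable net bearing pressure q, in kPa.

q ≈ 244 kPa

E_s = 36.8 MPa = 36800 kPa.
S_e = q·B·(1−ν²)/E_s · I_f  ⇒  q = S_e·E_s / (B·(1−ν²)·I_f).
q = 0.0064 × 36800 / (1.3 × 0.9039 × 0.82) = 244.4 kPa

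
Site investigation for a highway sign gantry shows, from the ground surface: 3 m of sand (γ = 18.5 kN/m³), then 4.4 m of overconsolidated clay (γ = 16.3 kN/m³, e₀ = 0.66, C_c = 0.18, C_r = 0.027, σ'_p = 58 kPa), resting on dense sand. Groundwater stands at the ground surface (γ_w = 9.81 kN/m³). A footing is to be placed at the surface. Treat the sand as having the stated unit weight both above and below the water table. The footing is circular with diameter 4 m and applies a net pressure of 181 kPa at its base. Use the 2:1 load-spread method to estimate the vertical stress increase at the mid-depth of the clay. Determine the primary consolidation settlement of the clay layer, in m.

Mid-depth of clay below the ground surface: z = 3 + 4.4/2 = 5.2 m.
Total vertical stress at mid-clay: σ_v = 18.5×3 + 16.3×2.2 = 91.36 kPa.
Pore pressure: u = 9.81×(5.2 − 0) = 51.012 kPa.
Initial effective stress: σ'_0 = σ_v − u = 91.36 − 51.012 = 40.348 kPa.
Stress increase at mid-clay by the 2:1 spreading method:
Δσ ≈ qD²/(D+z)² = 181×4²/(4+5.2)² = 34.216 kPa
Final effective stress: σ'_f = 40.348 + 34.216 = 74.564 kPa.
σ'_f = 74.564 > σ'_p = 58 kPa, so the stress path crosses the preconsolidation pressure — recompression up to σ'_p, then virgin compression beyond:
S_c = H/(1+e₀)·[C_r·log₁₀(σ'_p/σ'_0) + C_c·log₁₀(σ'_f/σ'_p)]
    = 4.4/1.66 × [0.027×log₁₀(58/40.348) + 0.18×log₁₀(74.564/58)]
    = 2.6506 × [0.0042554 + 0.019638] = 0.06333 m

S_c ≈ 0.0633 m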